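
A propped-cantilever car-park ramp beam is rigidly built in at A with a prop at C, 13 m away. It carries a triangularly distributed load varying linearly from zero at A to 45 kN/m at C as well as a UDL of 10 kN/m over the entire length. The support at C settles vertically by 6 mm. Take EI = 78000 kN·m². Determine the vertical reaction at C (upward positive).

R_C = 209 kN

Release the roller at C. Primary structure: cantilever fixed at A.
Primary-structure tip deflection at C by superposition:
  triangular load, peak 45 at the free end: 11w₀L⁴/(120EI) = 117814/EI
  UDL 10: wL⁴/(8EI) = 35701/EI
  δ_0 = 153515/EI
Flexibility coefficient — unit upward force at C: δ_{CC} = L³/(3EI) = 732.3/EI.
With EI = 78000 kN·m²: δ_0 = 1.9681 m and δ_{CC} = 0.009389 m/kN.
Compatibility — the beam at C must follow the support down by 0.006 m: δ_0 − R_C·δ_{CC} = 0.006, so R_C = (1.9681 − 0.006)/0.009389 = 209 kN.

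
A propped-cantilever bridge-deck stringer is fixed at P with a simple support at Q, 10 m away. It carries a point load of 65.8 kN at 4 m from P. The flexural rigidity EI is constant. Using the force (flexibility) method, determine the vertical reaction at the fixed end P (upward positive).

R_P = 52.11 kN

Take the reaction at Q as the redundant and release it; the primary structure is a cantilever fixed at P.
Primary-structure tip deflection at Q by superposition:
  point load 65.8 at a = 4: Pa²(3L − a)/(6EI) = 4562/EI
Tip deflection under a unit load at Q: L³/(3EI) = 333.3/EI.
The prop prevents deflection at Q: R_Q = δ_0/δ_{QQ} = 4562/333.3 = 13.69 kN.
Vertical equilibrium: R_P = ΣP − R_Q = 65.8 − 13.69 = 52.11 kN.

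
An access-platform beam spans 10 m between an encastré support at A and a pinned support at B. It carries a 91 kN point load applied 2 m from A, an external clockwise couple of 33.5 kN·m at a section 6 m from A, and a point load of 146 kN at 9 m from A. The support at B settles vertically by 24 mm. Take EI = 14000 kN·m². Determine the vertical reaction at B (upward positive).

Take the reaction at B as the redundant and release it; the primary structure is a cantilever fixed at A.
Downward deflection at the released point B due to the loads:
  point load 91 at a = 2: Pa²(3L − a)/(6EI) = 1699/EI
  clockwise couple 33.5 at a = 6: M₀a(2L − a)/(2EI) = 1407/EI
  point load 146 at a = 9: Pa²(3L − a)/(6EI) = 41391/EI
  δ_0 = 44497/EI
Tip deflection under a unit load at B: L³/(3EI) = 333.3/EI.
With EI = 14000 kN·m²: δ_0 = 3.1783 m and δ_{BB} = 0.02381 m/kN.
Compatibility — the beam at B must follow the support down by 0.024 m: δ_0 − R_B·δ_{BB} = 0.024, so R_B = (3.1783 − 0.024)/0.02381 = 132.5 kN.

R_B = 132.5 kN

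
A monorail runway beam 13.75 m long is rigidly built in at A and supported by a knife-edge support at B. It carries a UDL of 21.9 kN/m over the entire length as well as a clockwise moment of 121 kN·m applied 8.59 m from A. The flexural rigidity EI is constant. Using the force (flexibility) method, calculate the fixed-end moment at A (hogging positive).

M_A = 482.6 kN·m

Remove the prop at B; the released (primary) structure is a cantilever built in at A.
Primary-structure tip deflection at B by superposition:
  UDL 21.9: wL⁴/(8EI) = 97851/EI
  clockwise couple 121 at a = 8.59: M₀a(2L − a)/(2EI) = 9827/EI
  δ_0 = 107678/EI
Tip deflection under a unit load at B: L³/(3EI) = 866.5/EI.
Compatibility at B: δ_0 − R_B·δ_{BB} = 0, so R_B = 107678/866.5 = 124.3 kN.
Moment equilibrium about A: M_A = Σ(load moments about A) − R_B·L = 2191 − 124.3×13.75 = 482.6 kN·m.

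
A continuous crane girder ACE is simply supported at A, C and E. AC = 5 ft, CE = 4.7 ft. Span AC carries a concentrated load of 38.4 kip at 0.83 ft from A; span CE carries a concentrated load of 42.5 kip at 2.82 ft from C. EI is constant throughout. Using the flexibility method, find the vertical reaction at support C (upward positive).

Take M_C as the redundant. Released structure: two simple spans AC and CE with a hinge at C.
End slopes at the hinge C, treating each span as simply supported:
  span AC: point load 38.4 at a = 0.83: Pab(L + a)/(6LEI) = 25.83/EI
  span CE: point load 42.5 at a = 2.82: Pab(L + b)/(6LEI) = 52.57/EI
  relative rotation θ_0 = (25.83 + 52.57)/EI = 78.4/EI
A unit hogging moment at C produces rotation L₁/(3EI) + L₂/(3EI) = 3.233/EI.
Slope continuity at C: θ_0 = M_C·3.233/EI, so M_C = 78.4/3.233 = 24.25 kip·ft (hogging).
Span AC, ΣM about A with M_C applied at C: R_C^{AC}·5 = 31.87 + 24.25, so R_C^{AC} = 11.22 kip and R_A = 38.4 − 11.22 = 27.18 kip.
Span CE, ΣM about E: R_C^{CE}·4.7 = 79.9 + 24.25, so R_C^{CE} = 22.16 kip and R_E = 42.5 − 22.16 = 20.34 kip.
R_C = 11.22 + 22.16 = 33.38 kip.

R_C = 33.38 kip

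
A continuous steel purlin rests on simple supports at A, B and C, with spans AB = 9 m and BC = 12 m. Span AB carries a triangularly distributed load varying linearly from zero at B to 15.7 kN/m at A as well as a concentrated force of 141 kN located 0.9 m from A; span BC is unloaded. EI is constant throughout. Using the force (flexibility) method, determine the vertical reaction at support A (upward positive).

Insert a hinge at B; M_B is the redundant, and each span becomes simply supported.
Discontinuity in slope at B on the released structure — sum the simple-span end rotations:
  span AB: triangular load, peak 15.7: 7w₀L³/(360EI) = 222.5/EI
  span AB: point load 141 at a = 0.9: Pab(L + a)/(6LEI) = 188.4/EI
  relative rotation θ_0 = (411 + 0)/EI = 411/EI
A unit hogging moment at B produces rotation L₁/(3EI) + L₂/(3EI) = 7/EI.
Slope continuity at B: θ_0 = M_B·7/EI, so M_B = 411/7 = 58.71 kN·m (hogging).
Span AB, ΣM about A with M_B applied at B: R_B^{AB}·9 = 338.9 + 58.71, so R_B^{AB} = 44.17 kN and R_A = 211.7 − 44.17 = 167.5 kN.

R_A = 167.5 kN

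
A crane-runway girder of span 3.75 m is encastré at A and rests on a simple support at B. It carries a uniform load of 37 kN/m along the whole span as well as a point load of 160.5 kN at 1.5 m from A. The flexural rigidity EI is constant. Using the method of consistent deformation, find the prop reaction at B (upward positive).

R_B = 85.42 kN

Take the reaction at B as the redundant and release it; the primary structure is a cantilever fixed at A.
Primary-structure tip deflection at B by superposition:
  UDL 37: wL⁴/(8EI) = 914.6/EI
  point load 160.5 at a = 1.5: Pa²(3L − a)/(6EI) = 586.8/EI
  δ_0 = 1501/EI
Tip deflection under a unit load at B: L³/(3EI) = 17.58/EI.
Compatibility at B: δ_0 − R_B·δ_{BB} = 0, so R_B = 1501/17.58 = 85.42 kN.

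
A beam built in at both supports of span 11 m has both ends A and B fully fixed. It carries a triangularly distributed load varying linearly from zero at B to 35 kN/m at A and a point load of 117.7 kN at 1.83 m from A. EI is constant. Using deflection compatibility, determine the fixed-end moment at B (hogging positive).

Take the two fixed-end moments M_A, M_B as redundants; the released structure is the simple span AB.
On the primary (simply-supported) span, the end slopes from the loading are:
  at A: triangular load, peak 35: w₀L³/(45EI) = 1035/EI
  at B: triangular load, peak 35: 7w₀L³/(360EI) = 905.8/EI
  at A: point load 117.7 at a = 1.83: Pab(L + b)/(6LEI) = 603.6/EI
  at B: point load 117.7 at a = 1.83: Pab(L + a)/(6LEI) = 384/EI
  θ_A0 = 1639/EI,  θ_B0 = 1290/EI
Flexibility coefficients: a unit moment at one end gives L/(3EI) there and L/(6EI) at the far end, so f₁₁ = f₂₂ = 3.667/EI and f₁₂ = f₂₁ = 1.833/EI.
Compatibility — zero rotation at each built-in end:
  3.667 M_A + 1.833 M_B = 1639
  1.833 M_A + 3.667 M_B = 1290
Solving the pair gives M_A = 361.4 kN·m and M_B = 171 kN·m (hogging).

M_B = 171 kN·m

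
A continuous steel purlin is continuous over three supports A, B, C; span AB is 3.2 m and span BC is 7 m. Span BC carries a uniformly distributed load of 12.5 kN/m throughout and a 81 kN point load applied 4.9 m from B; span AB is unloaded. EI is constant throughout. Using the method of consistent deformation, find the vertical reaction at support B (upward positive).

R_B = 116.2 kN

Insert a hinge at B; M_B is the redundant, and each span becomes simply supported.
Discontinuity in slope at B on the released structure — sum the simple-span end rotations:
  span BC: UDL 12.5: wL³/(24EI) = 178.6/EI
  span BC: point load 81 at a = 4.9: Pab(L + b)/(6LEI) = 180.6/EI
  relative rotation θ_0 = (0 + 359.2)/EI = 359.2/EI
A unit hogging moment at B produces rotation L₁/(3EI) + L₂/(3EI) = 3.4/EI.
Compatibility: M_B·(L₁+L₂)/(3EI) = θ_0, giving M_B = 105.7 kN·m (hogging).
Span AB, ΣM about A with M_B applied at B: R_B^{AB}·3.2 = 0 + 105.7, so R_B^{AB} = 33.02 kN and R_A = 0 − 33.02 = -33.02 kN.
Span BC, ΣM about C: R_B^{BC}·7 = 476.4 + 105.7, so R_B^{BC} = 83.14 kN and R_C = 168.5 − 83.14 = 85.36 kN.
R_B = 33.02 + 83.14 = 116.2 kN.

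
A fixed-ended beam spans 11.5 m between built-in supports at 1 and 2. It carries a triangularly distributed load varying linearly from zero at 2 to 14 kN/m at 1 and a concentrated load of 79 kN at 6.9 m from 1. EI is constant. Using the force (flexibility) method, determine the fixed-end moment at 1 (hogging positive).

Release both end moments; the primary structure is a simply-supported span 12 with redundants M_1 and M_2.
On the primary (simply-supported) span, the end slopes from the loading are:
  at 1: triangular load, peak 14: w₀L³/(45EI) = 473.2/EI
  at 2: triangular load, peak 14: 7w₀L³/(360EI) = 414/EI
  at 1: point load 79 at a = 6.9: Pab(L + b)/(6LEI) = 585.1/EI
  at 2: point load 79 at a = 6.9: Pab(L + a)/(6LEI) = 668.7/EI
  θ_10 = 1058/EI,  θ_20 = 1083/EI
Flexibility coefficients: a unit moment at one end gives L/(3EI) there and L/(6EI) at the far end, so f₁₁ = f₂₂ = 3.833/EI and f₁₂ = f₂₁ = 1.917/EI.
Compatibility — zero rotation at each built-in end:
  3.833 M_1 + 1.917 M_2 = 1058
  1.917 M_1 + 3.833 M_2 = 1083
Solving the pair gives M_1 = 179.8 kN·m and M_2 = 192.5 kN·m (hogging).

M_1 = 179.8 kN·m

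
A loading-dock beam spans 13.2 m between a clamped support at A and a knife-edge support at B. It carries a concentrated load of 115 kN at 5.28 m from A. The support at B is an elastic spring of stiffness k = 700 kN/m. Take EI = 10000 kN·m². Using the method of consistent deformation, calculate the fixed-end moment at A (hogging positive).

Take the reaction at B as the redundant and release it; the primary structure is a cantilever fixed at A.
Downward deflection at the released point B due to the loads:
  point load 115 at a = 5.28: Pa²(3L − a)/(6EI) = 18338/EI
Flexibility coefficient — unit upward force at B: δ_{BB} = L³/(3EI) = 766.7/EI.
With EI = 10000 kN·m²: δ_0 = 1.8338 m and δ_{BB} = 0.076666 m/kN.
Compatibility — the spring shortens by R_B/k under the reaction it provides: δ_0 − R_B·δ_{BB} = R_B/k. With 1/k = 0.001429 m/kN, R_B = δ_0 / (δ_{BB} + 1/k) = 1.8338 / (0.076666 + 0.001429) = 23.48 kN.
Moment equilibrium about A: M_A = Σ(load moments about A) − R_B·L = 607.2 − 23.48×13.2 = 297.2 kN·m.

M_A = 297.2 kN·m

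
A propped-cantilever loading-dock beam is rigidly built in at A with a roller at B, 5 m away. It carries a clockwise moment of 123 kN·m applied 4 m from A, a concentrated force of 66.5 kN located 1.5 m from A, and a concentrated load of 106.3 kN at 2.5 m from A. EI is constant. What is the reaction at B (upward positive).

R_B = 76.72 kN

Take the reaction at B as the redundant and release it; the primary structure is a cantilever fixed at A.
Primary-structure tip deflection at B by superposition:
  clockwise couple 123 at a = 4: M₀a(2L − a)/(2EI) = 1476/EI
  point load 66.5 at a = 1.5: Pa²(3L − a)/(6EI) = 336.7/EI
  point load 106.3 at a = 2.5: Pa²(3L − a)/(6EI) = 1384/EI
  δ_0 = 3197/EI
Flexibility coefficient — unit upward force at B: δ_{BB} = L³/(3EI) = 41.67/EI.
The prop prevents deflection at B: R_B = δ_0/δ_{BB} = 3197/41.67 = 76.72 kN.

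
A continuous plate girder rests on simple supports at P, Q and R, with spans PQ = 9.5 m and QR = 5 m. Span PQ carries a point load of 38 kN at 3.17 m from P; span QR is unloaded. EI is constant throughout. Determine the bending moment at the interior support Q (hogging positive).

M_Q = 35.07 kN·m

Insert a hinge at Q; M_Q is the redundant, and each span becomes simply supported.
Discontinuity in slope at Q on the released structure — sum the simple-span end rotations:
  span PQ: point load 38 at a = 3.17: Pab(L + a)/(6LEI) = 169.5/EI
  relative rotation θ_0 = (169.5 + 0)/EI = 169.5/EI
A unit hogging moment at Q produces rotation L₁/(3EI) + L₂/(3EI) = 4.833/EI.
Compatibility: M_Q·(L₁+L₂)/(3EI) = θ_0, giving M_Q = 35.07 kN·m (hogging).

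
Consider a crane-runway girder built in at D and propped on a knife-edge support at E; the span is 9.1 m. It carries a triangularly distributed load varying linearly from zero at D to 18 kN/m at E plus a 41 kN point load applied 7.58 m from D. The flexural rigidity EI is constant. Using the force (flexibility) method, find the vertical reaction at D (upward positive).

Choose R_E as the redundant. The primary structure is the cantilever fixed at D.
Primary-structure tip deflection at E by superposition:
  triangular load, peak 18 at the free end: 11w₀L⁴/(120EI) = 11315/EI
  point load 41 at a = 7.58: Pa²(3L − a)/(6EI) = 7742/EI
  δ_0 = 19057/EI
Flexibility coefficient — unit upward force at E: δ_{EE} = L³/(3EI) = 251.2/EI.
The prop prevents deflection at E: R_E = δ_0/δ_{EE} = 19057/251.2 = 75.87 kN.
Vertical equilibrium: R_D = ΣP − R_E = 122.9 − 75.87 = 47.03 kN.

R_D = 47.03 kN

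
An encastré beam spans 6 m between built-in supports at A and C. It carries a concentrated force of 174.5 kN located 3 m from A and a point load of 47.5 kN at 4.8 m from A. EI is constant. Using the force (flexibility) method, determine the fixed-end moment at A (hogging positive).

M_A = 140 kN·m

Release both end moments; the primary structure is a simply-supported span AC with redundants M_A and M_C.
Simple-span end rotations at A and C under the given loads:
  at A: point load 174.5 at a = 3: Pab(L + b)/(6LEI) = 392.6/EI
  at C: point load 174.5 at a = 3: Pab(L + a)/(6LEI) = 392.6/EI
  at A: point load 47.5 at a = 4.8: Pab(L + b)/(6LEI) = 54.72/EI
  at C: point load 47.5 at a = 4.8: Pab(L + a)/(6LEI) = 82.08/EI
  θ_A0 = 447.3/EI,  θ_C0 = 474.7/EI
Flexibility coefficients: a unit moment at one end gives L/(3EI) there and L/(6EI) at the far end, so f₁₁ = f₂₂ = 2/EI and f₁₂ = f₂₁ = 1/EI.
Compatibility — zero rotation at each built-in end:
  2 M_A + 1 M_C = 447.3
  1 M_A + 2 M_C = 474.7
Solving the pair gives M_A = 140 kN·m and M_C = 167.4 kN·m (hogging).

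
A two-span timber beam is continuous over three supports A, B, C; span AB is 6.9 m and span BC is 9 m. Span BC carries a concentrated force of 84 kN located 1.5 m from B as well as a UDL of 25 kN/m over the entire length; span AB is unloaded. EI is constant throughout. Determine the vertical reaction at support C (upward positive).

Insert a hinge at B; M_B is the redundant, and each span becomes simply supported.
Rotations at B on the released spans (each span's end-slope, ×1/EI):
  span BC: point load 84 at a = 1.5: Pab(L + b)/(6LEI) = 288.8/EI
  span BC: UDL 25: wL³/(24EI) = 759.4/EI
  relative rotation θ_0 = (0 + 1048)/EI = 1048/EI
A unit hogging moment at B produces rotation L₁/(3EI) + L₂/(3EI) = 5.3/EI.
Slope continuity at B: θ_0 = M_B·5.3/EI, so M_B = 1048/5.3 = 197.8 kN·m (hogging).
Span BC, ΣM about C: R_B^{BC}·9 = 1642 + 197.8, so R_B^{BC} = 204.5 kN and R_C = 309 − 204.5 = 104.5 kN.

R_C = 104.5 kN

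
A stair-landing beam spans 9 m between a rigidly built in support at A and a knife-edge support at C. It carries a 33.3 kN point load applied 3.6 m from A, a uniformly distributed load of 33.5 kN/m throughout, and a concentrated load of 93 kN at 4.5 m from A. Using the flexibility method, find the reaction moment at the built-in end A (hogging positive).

M_A = 553.7 kN·m

Take the reaction at C as the redundant and release it; the primary structure is a cantilever fixed at A.
Free-end deflection of the primary structure under the applied loading (downward +):
  point load 33.3 at a = 3.6: Pa²(3L − a)/(6EI) = 1683/EI
  UDL 33.5: wL⁴/(8EI) = 27474/EI
  point load 93 at a = 4.5: Pa²(3L − a)/(6EI) = 7062/EI
  δ_0 = 36219/EI
Flexibility coefficient — unit upward force at C: δ_{CC} = L³/(3EI) = 243/EI.
Compatibility at C: δ_0 − R_C·δ_{CC} = 0, so R_C = 36219/243 = 149.1 kN.
Moment equilibrium about A: M_A = Σ(load moments about A) − R_C·L = 1895 − 149.1×9 = 553.7 kN·m.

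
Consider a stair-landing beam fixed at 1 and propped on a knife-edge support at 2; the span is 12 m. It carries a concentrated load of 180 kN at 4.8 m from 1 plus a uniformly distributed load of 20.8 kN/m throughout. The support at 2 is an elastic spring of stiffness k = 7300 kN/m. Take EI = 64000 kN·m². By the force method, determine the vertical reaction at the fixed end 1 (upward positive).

R_1 = 300.5 kN

Take the reaction at 2 as the redundant and release it; the primary structure is a cantilever fixed at 1.
Downward deflection at the released point 2 due to the loads:
  point load 180 at a = 4.8: Pa²(3L − a)/(6EI) = 21565/EI
  UDL 20.8: wL⁴/(8EI) = 53914/EI
  δ_0 = 75479/EI
Tip deflection under a unit load at 2: L³/(3EI) = 576/EI.
With EI = 64000 kN·m²: δ_0 = 1.1794 m and δ_{22} = 0.009 m/kN.
Compatibility — the spring shortens by R_2/k under the reaction it provides: δ_0 − R_2·δ_{22} = R_2/k. With 1/k = 0.000137 m/kN, R_2 = δ_0 / (δ_{22} + 1/k) = 1.1794 / (0.009 + 0.000137) = 129.1 kN.
Vertical equilibrium: R_1 = ΣP − R_2 = 429.6 − 129.1 = 300.5 kN.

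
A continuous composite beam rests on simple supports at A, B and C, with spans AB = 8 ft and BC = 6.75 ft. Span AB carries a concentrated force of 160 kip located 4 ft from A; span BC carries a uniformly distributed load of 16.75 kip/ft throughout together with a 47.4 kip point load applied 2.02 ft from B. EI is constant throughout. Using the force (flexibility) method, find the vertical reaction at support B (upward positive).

Release continuity at B by inserting a hinge; the redundant is the internal moment M_B. The primary structure is two simply-supported spans AB and BC.
Discontinuity in slope at B on the released structure — sum the simple-span end rotations:
  span AB: point load 160 at a = 4: Pab(L + a)/(6LEI) = 640/EI
  span BC: UDL 16.75: wL³/(24EI) = 214.6/EI
  span BC: point load 47.4 at a = 2.02: Pab(L + b)/(6LEI) = 128.4/EI
  relative rotation θ_0 = (640 + 343)/EI = 983/EI
A unit hogging moment at B produces rotation L₁/(3EI) + L₂/(3EI) = 4.917/EI.
Slope continuity at B: θ_0 = M_B·4.917/EI, so M_B = 983/4.917 = 199.9 kip·ft (hogging).
Span AB, ΣM about A with M_B applied at B: R_B^{AB}·8 = 640 + 199.9, so R_B^{AB} = 105 kip and R_A = 160 − 105 = 55.01 kip.
Span BC, ΣM about C: R_B^{BC}·6.75 = 605.8 + 199.9, so R_B^{BC} = 119.4 kip and R_C = 160.5 − 119.4 = 41.1 kip.
R_B = 105 + 119.4 = 224.4 kip.

R_B = 224.4 kip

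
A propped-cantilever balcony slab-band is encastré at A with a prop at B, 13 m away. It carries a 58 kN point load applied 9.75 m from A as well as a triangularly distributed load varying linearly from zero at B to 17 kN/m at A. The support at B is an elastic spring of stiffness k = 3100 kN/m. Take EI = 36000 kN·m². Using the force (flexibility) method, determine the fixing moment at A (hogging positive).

Choose R_B as the redundant. The primary structure is the cantilever fixed at A.
Deflection at B on the released cantilever, summing each load's contribution:
  point load 58 at a = 9.75: Pa²(3L − a)/(6EI) = 26879/EI
  triangular load, peak 17 at the fixed end: w₀L⁴/(30EI) = 16185/EI
  δ_0 = 43063/EI
Tip deflection under a unit load at B: L³/(3EI) = 732.3/EI.
With EI = 36000 kN·m²: δ_0 = 1.1962 m and δ_{BB} = 0.020343 m/kN.
Compatibility — the spring shortens by R_B/k under the reaction it provides: δ_0 − R_B·δ_{BB} = R_B/k. With 1/k = 0.000323 m/kN, R_B = δ_0 / (δ_{BB} + 1/k) = 1.1962 / (0.020343 + 0.000323) = 57.89 kN.
Moment equilibrium about A: M_A = Σ(load moments about A) − R_B·L = 1044 − 57.89×13 = 291.8 kN·m.

M_A = 291.8 kN·m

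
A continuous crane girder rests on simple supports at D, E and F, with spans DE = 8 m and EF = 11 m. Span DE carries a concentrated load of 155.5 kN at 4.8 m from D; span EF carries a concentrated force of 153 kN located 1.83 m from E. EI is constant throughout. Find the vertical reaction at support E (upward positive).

Insert a hinge at E; M_E is the redundant, and each span becomes simply supported.
End slopes at the hinge E, treating each span as simply supported:
  span DE: point load 155.5 at a = 4.8: Pab(L + a)/(6LEI) = 636.9/EI
  span EF: point load 153 at a = 1.83: Pab(L + b)/(6LEI) = 784.6/EI
  relative rotation θ_0 = (636.9 + 784.6)/EI = 1422/EI
A unit hogging moment at E produces rotation L₁/(3EI) + L₂/(3EI) = 6.333/EI.
Slope continuity at E: θ_0 = M_E·6.333/EI, so M_E = 1422/6.333 = 224.5 kN·m (hogging).
Span DE, ΣM about D with M_E applied at E: R_E^{DE}·8 = 746.4 + 224.5, so R_E^{DE} = 121.4 kN and R_D = 155.5 − 121.4 = 34.14 kN.
Span EF, ΣM about F: R_E^{EF}·11 = 1403 + 224.5, so R_E^{EF} = 148 kN and R_F = 153 − 148 = 5.048 kN.
R_E = 121.4 + 148 = 269.3 kN.

R_E = 269.3 kN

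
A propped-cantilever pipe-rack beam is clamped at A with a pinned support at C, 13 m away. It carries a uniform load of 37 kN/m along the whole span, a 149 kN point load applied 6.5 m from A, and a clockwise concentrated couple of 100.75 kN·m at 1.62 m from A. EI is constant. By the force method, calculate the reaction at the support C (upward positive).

Remove the prop at C; the released (primary) structure is a cantilever built in at A.
Downward deflection at the released point C due to the loads:
  UDL 37: wL⁴/(8EI) = 132095/EI
  point load 149 at a = 6.5: Pa²(3L − a)/(6EI) = 34099/EI
  clockwise couple 100.75 at a = 1.62: M₀a(2L − a)/(2EI) = 1990/EI
  δ_0 = 168183/EI
Tip deflection under a unit load at C: L³/(3EI) = 732.3/EI.
Compatibility at C: δ_0 − R_C·δ_{CC} = 0, so R_C = 168183/732.3 = 229.7 kN.

R_C = 229.7 kN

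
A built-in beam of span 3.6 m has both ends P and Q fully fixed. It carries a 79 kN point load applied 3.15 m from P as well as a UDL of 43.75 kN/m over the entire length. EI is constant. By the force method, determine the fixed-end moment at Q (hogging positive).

Take the two fixed-end moments M_P, M_Q as redundants; the released structure is the simple span PQ.
End rotations of the released simple span under the applied load (×1/EI):
  at P: point load 79 at a = 3.15: Pab(L + b)/(6LEI) = 21/EI
  at Q: point load 79 at a = 3.15: Pab(L + a)/(6LEI) = 34.99/EI
  at P: UDL 43.75: wL³/(24EI) = 85.05/EI
  at Q: UDL 43.75: wL³/(24EI) = 85.05/EI
  θ_P0 = 106/EI,  θ_Q0 = 120/EI
Flexibility coefficients: a unit moment at one end gives L/(3EI) there and L/(6EI) at the far end, so f₁₁ = f₂₂ = 1.2/EI and f₁₂ = f₂₁ = 0.6/EI.
Compatibility — zero rotation at each built-in end:
  1.2 M_P + 0.6 M_Q = 106
  0.6 M_P + 1.2 M_Q = 120
Solving the pair gives M_P = 51.14 kN·m and M_Q = 74.47 kN·m (hogging).

M_Q = 74.47 kN·m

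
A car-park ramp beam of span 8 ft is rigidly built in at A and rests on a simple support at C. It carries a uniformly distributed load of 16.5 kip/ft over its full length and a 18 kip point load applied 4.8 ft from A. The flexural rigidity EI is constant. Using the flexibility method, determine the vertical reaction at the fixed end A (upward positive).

Take the reaction at C as the redundant and release it; the primary structure is a cantilever fixed at A.
Deflection at C on the released cantilever, summing each load's contribution:
  UDL 16.5: wL⁴/(8EI) = 8448/EI
  point load 18 at a = 4.8: Pa²(3L − a)/(6EI) = 1327/EI
  δ_0 = 9775/EI
Tip deflection under a unit load at C: L³/(3EI) = 170.7/EI.
The prop prevents deflection at C: R_C = δ_0/δ_{CC} = 9775/170.7 = 57.28 kip.
Vertical equilibrium: R_A = ΣP − R_C = 150 − 57.28 = 92.72 kip.

R_A = 92.72 kip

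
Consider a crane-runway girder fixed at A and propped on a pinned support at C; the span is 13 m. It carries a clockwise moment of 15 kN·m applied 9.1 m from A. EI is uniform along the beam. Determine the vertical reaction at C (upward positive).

Take the reaction at C as the redundant and release it; the primary structure is a cantilever fixed at A.
Deflection at C on the released cantilever, summing each load's contribution:
  clockwise couple 15 at a = 9.1: M₀a(2L − a)/(2EI) = 1153/EI
Flexibility coefficient — unit upward force at C: δ_{CC} = L³/(3EI) = 732.3/EI.
The prop prevents deflection at C: R_C = δ_0/δ_{CC} = 1153/732.3 = 1.575 kN.

R_C = 1.575 kN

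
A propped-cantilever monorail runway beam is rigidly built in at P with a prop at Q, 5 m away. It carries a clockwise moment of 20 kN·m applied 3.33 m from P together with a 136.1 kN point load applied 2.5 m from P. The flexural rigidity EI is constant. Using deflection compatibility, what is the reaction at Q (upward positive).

Choose R_Q as the redundant. The primary structure is the cantilever fixed at P.
Primary-structure tip deflection at Q by superposition:
  clockwise couple 20 at a = 3.33: M₀a(2L − a)/(2EI) = 222.1/EI
  point load 136.1 at a = 2.5: Pa²(3L − a)/(6EI) = 1772/EI
  δ_0 = 1994/EI
Flexibility coefficient — unit upward force at Q: δ_{QQ} = L³/(3EI) = 41.67/EI.
Compatibility at Q: δ_0 − R_Q·δ_{QQ} = 0, so R_Q = 1994/41.67 = 47.86 kN.

R_Q = 47.86 kN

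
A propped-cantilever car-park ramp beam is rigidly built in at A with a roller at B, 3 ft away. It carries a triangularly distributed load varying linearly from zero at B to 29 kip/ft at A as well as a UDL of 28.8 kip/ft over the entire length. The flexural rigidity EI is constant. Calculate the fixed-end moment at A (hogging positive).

Take the reaction at B as the redundant and release it; the primary structure is a cantilever fixed at A.
Downward deflection at the released point B due to the loads:
  triangular load, peak 29 at the fixed end: w₀L⁴/(30EI) = 78.3/EI
  UDL 28.8: wL⁴/(8EI) = 291.6/EI
  δ_0 = 369.9/EI
Tip deflection under a unit load at B: L³/(3EI) = 9/EI.
The prop prevents deflection at B: R_B = δ_0/δ_{BB} = 369.9/9 = 41.1 kip.
Moment equilibrium about A: M_A = Σ(load moments about A) − R_B·L = 173.1 − 41.1×3 = 49.8 kip·ft.

M_A = 49.8 kip·ft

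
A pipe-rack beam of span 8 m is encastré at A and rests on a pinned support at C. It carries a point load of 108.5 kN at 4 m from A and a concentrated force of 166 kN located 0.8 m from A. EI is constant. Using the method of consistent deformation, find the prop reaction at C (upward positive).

Release the roller at C. Primary structure: cantilever fixed at A.
Primary-structure tip deflection at C by superposition:
  point load 108.5 at a = 4: Pa²(3L − a)/(6EI) = 5787/EI
  point load 166 at a = 0.8: Pa²(3L − a)/(6EI) = 410.8/EI
  δ_0 = 6197/EI
Flexibility coefficient — unit upward force at C: δ_{CC} = L³/(3EI) = 170.7/EI.
The prop prevents deflection at C: R_C = δ_0/δ_{CC} = 6197/170.7 = 36.31 kN.

R_C = 36.31 kN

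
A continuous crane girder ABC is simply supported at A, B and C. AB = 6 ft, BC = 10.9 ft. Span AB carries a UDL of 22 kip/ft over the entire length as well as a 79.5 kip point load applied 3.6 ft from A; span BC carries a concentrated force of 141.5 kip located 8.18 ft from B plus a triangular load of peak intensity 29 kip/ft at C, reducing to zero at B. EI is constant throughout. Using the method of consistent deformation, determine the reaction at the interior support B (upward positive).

R_B = 282.8 kip

Insert a hinge at B; M_B is the redundant, and each span becomes simply supported.
Discontinuity in slope at B on the released structure — sum the simple-span end rotations:
  span AB: UDL 22: wL³/(24EI) = 198/EI
  span AB: point load 79.5 at a = 3.6: Pab(L + a)/(6LEI) = 183.2/EI
  span BC: point load 141.5 at a = 8.18: Pab(L + b)/(6LEI) = 655.7/EI
  span BC: triangular load, peak 29: 7w₀L³/(360EI) = 730.3/EI
  relative rotation θ_0 = (381.2 + 1386)/EI = 1767/EI
A unit hogging moment at B produces rotation L₁/(3EI) + L₂/(3EI) = 5.633/EI.
Slope continuity at B: θ_0 = M_B·5.633/EI, so M_B = 1767/5.633 = 313.7 kip·ft (hogging).
Span AB, ΣM about A with M_B applied at B: R_B^{AB}·6 = 682.2 + 313.7, so R_B^{AB} = 166 kip and R_A = 211.5 − 166 = 45.52 kip.
Span BC, ΣM about C: R_B^{BC}·10.9 = 959.1 + 313.7, so R_B^{BC} = 116.8 kip and R_C = 299.6 − 116.8 = 182.8 kip.
R_B = 166 + 116.8 = 282.8 kip.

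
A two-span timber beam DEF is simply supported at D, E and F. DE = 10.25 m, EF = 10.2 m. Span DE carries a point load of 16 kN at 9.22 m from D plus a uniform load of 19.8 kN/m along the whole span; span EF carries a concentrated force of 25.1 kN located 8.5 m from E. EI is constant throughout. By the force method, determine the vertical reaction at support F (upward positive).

Release continuity at E by inserting a hinge; the redundant is the internal moment M_E. The primary structure is two simply-supported spans DE and EF.
Rotations at E on the released spans (each span's end-slope, ×1/EI):
  span DE: point load 16 at a = 9.22: Pab(L + a)/(6LEI) = 48.1/EI
  span DE: UDL 19.8: wL³/(24EI) = 888.4/EI
  span EF: point load 25.1 at a = 8.5: Pab(L + b)/(6LEI) = 70.52/EI
  relative rotation θ_0 = (936.5 + 70.52)/EI = 1007/EI
A unit hogging moment at E produces rotation L₁/(3EI) + L₂/(3EI) = 6.817/EI.
Compatibility: M_E·(L₁+L₂)/(3EI) = θ_0, giving M_E = 147.7 kN·m (hogging).
Span EF, ΣM about F: R_E^{EF}·10.2 = 42.67 + 147.7, so R_E^{EF} = 18.67 kN and R_F = 25.1 − 18.67 = 6.433 kN.

R_F = 6.433 kN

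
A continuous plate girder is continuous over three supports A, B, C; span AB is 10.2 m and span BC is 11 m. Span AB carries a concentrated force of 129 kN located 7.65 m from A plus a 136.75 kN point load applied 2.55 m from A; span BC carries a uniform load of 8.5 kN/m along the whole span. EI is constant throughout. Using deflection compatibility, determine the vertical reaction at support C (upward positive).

Take M_B as the redundant. Released structure: two simple spans AB and BC with a hinge at B.
End slopes at the hinge B, treating each span as simply supported:
  span AB: point load 129 at a = 7.65: Pab(L + a)/(6LEI) = 734/EI
  span AB: point load 136.75 at a = 2.55: Pab(L + a)/(6LEI) = 555.8/EI
  span BC: UDL 8.5: wL³/(24EI) = 471.4/EI
  relative rotation θ_0 = (1290 + 471.4)/EI = 1761/EI
A unit hogging moment at B produces rotation L₁/(3EI) + L₂/(3EI) = 7.067/EI.
Compatibility: M_B·(L₁+L₂)/(3EI) = θ_0, giving M_B = 249.2 kN·m (hogging).
Span BC, ΣM about C: R_B^{BC}·11 = 514.2 + 249.2, so R_B^{BC} = 69.41 kN and R_C = 93.5 − 69.41 = 24.09 kN.

R_C = 24.09 kN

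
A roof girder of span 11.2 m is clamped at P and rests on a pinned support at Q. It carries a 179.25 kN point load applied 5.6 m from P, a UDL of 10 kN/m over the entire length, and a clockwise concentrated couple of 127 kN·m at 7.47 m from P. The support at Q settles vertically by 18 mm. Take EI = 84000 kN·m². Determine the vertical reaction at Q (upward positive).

Take the reaction at Q as the redundant and release it; the primary structure is a cantilever fixed at P.
Free-end deflection of the primary structure under the applied loading (downward +):
  point load 179.25 at a = 5.6: Pa²(3L − a)/(6EI) = 26233/EI
  UDL 10: wL⁴/(8EI) = 19669/EI
  clockwise couple 127 at a = 7.47: M₀a(2L − a)/(2EI) = 7082/EI
  δ_0 = 52984/EI
Flexibility coefficient — unit upward force at Q: δ_{QQ} = L³/(3EI) = 468.3/EI.
With EI = 84000 kN·m²: δ_0 = 0.63076 m and δ_{QQ} = 0.005575 m/kN.
Compatibility — the beam at Q must follow the support down by 0.018 m: δ_0 − R_Q·δ_{QQ} = 0.018, so R_Q = (0.63076 − 0.018)/0.005575 = 109.9 kN.

R_Q = 109.9 kN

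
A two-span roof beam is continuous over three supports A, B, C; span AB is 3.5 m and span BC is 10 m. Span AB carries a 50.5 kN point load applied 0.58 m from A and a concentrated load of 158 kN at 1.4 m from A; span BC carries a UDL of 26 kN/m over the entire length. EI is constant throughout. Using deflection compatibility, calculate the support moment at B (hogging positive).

M_B = 268.5 kN·m

Take M_B as the redundant. Released structure: two simple spans AB and BC with a hinge at B.
Rotations at B on the released spans (each span's end-slope, ×1/EI):
  span AB: point load 50.5 at a = 0.58: Pab(L + a)/(6LEI) = 16.62/EI
  span AB: point load 158 at a = 1.4: Pab(L + a)/(6LEI) = 108.4/EI
  span BC: UDL 26: wL³/(24EI) = 1083/EI
  relative rotation θ_0 = (125 + 1083)/EI = 1208/EI
A unit hogging moment at B produces rotation L₁/(3EI) + L₂/(3EI) = 4.5/EI.
Slope continuity at B: θ_0 = M_B·4.5/EI, so M_B = 1208/4.5 = 268.5 kN·m (hogging).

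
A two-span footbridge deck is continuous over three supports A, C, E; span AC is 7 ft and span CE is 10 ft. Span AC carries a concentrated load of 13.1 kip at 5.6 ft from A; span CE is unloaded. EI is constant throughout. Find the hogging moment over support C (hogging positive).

M_C = 5.437 kip·ft

Release continuity at C by inserting a hinge; the redundant is the internal moment M_C. The primary structure is two simply-supported spans AC and CE.
End slopes at the hinge C, treating each span as simply supported:
  span AC: point load 13.1 at a = 5.6: Pab(L + a)/(6LEI) = 30.81/EI
  relative rotation θ_0 = (30.81 + 0)/EI = 30.81/EI
A unit hogging moment at C produces rotation L₁/(3EI) + L₂/(3EI) = 5.667/EI.
Slope continuity at C: θ_0 = M_C·5.667/EI, so M_C = 30.81/5.667 = 5.437 kip·ft (hogging).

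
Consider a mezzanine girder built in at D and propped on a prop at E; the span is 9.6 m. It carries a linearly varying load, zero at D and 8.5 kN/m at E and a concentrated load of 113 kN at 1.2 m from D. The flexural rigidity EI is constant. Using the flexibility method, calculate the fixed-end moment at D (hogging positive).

M_D = 156.9 kN·m

Take the reaction at E as the redundant and release it; the primary structure is a cantilever fixed at D.
Free-end deflection of the primary structure under the applied loading (downward +):
  triangular load, peak 8.5 at the free end: 11w₀L⁴/(120EI) = 6618/EI
  point load 113 at a = 1.2: Pa²(3L − a)/(6EI) = 748.5/EI
  δ_0 = 7366/EI
Flexibility coefficient — unit upward force at E: δ_{EE} = L³/(3EI) = 294.9/EI.
The prop prevents deflection at E: R_E = δ_0/δ_{EE} = 7366/294.9 = 24.98 kN.
Moment equilibrium about D: M_D = Σ(load moments about D) − R_E·L = 396.7 − 24.98×9.6 = 156.9 kN·m.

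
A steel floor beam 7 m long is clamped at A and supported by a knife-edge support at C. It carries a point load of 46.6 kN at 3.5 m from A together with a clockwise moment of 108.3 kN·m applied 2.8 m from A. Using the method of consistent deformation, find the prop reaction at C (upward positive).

R_C = 29.42 kN

Choose R_C as the redundant. The primary structure is the cantilever fixed at A.
Free-end deflection of the primary structure under the applied loading (downward +):
  point load 46.6 at a = 3.5: Pa²(3L − a)/(6EI) = 1665/EI
  clockwise couple 108.3 at a = 2.8: M₀a(2L − a)/(2EI) = 1698/EI
  δ_0 = 3363/EI
Tip deflection under a unit load at C: L³/(3EI) = 114.3/EI.
The prop prevents deflection at C: R_C = δ_0/δ_{CC} = 3363/114.3 = 29.42 kN.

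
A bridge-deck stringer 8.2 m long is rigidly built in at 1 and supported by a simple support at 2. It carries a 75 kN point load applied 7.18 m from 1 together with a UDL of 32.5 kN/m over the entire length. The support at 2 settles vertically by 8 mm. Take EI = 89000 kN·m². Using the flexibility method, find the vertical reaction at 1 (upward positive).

R_1 = 184.4 kN

Remove the prop at 2; the released (primary) structure is a cantilever built in at 1.
Free-end deflection of the primary structure under the applied loading (downward +):
  point load 75 at a = 7.18: Pa²(3L − a)/(6EI) = 11226/EI
  UDL 32.5: wL⁴/(8EI) = 18367/EI
  δ_0 = 29593/EI
Tip deflection under a unit load at 2: L³/(3EI) = 183.8/EI.
With EI = 89000 kN·m²: δ_0 = 0.33251 m and δ_{22} = 0.002065 m/kN.
Compatibility — the beam at 2 must follow the support down by 0.008 m: δ_0 − R_2·δ_{22} = 0.008, so R_2 = (0.33251 − 0.008)/0.002065 = 157.1 kN.
Vertical equilibrium: R_1 = ΣP − R_2 = 341.5 − 157.1 = 184.4 kN.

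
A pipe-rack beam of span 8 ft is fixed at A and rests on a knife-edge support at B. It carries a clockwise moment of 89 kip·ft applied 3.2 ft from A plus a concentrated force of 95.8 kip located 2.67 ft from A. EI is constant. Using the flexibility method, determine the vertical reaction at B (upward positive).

R_B = 24.91 kip

Release the roller at B. Primary structure: cantilever fixed at A.
Primary-structure tip deflection at B by superposition:
  clockwise couple 89 at a = 3.2: M₀a(2L − a)/(2EI) = 1823/EI
  point load 95.8 at a = 2.67: Pa²(3L − a)/(6EI) = 2428/EI
  δ_0 = 4251/EI
Tip deflection under a unit load at B: L³/(3EI) = 170.7/EI.
Compatibility at B: δ_0 − R_B·δ_{BB} = 0, so R_B = 4251/170.7 = 24.91 kip.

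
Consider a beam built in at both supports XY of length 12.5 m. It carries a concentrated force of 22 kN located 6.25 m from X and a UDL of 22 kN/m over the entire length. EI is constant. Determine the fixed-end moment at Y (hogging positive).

Release both end moments; the primary structure is a simply-supported span XY with redundants M_X and M_Y.
End rotations of the released simple span under the applied load (×1/EI):
  at X: point load 22 at a = 6.25: Pab(L + b)/(6LEI) = 214.8/EI
  at Y: point load 22 at a = 6.25: Pab(L + a)/(6LEI) = 214.8/EI
  at X: UDL 22: wL³/(24EI) = 1790/EI
  at Y: UDL 22: wL³/(24EI) = 1790/EI
  θ_X0 = 2005/EI,  θ_Y0 = 2005/EI
Flexibility coefficients: a unit moment at one end gives L/(3EI) there and L/(6EI) at the far end, so f₁₁ = f₂₂ = 4.167/EI and f₁₂ = f₂₁ = 2.083/EI.
Compatibility — zero rotation at each built-in end:
  4.167 M_X + 2.083 M_Y = 2005
  2.083 M_X + 4.167 M_Y = 2005
Solving the pair gives M_X = 320.8 kN·m and M_Y = 320.8 kN·m (hogging).

M_Y = 320.8 kN·m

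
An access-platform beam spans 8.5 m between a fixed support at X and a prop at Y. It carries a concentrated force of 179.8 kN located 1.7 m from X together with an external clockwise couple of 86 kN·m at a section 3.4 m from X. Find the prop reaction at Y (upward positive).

Remove the prop at Y; the released (primary) structure is a cantilever built in at X.
Downward deflection at the released point Y due to the loads:
  point load 179.8 at a = 1.7: Pa²(3L − a)/(6EI) = 2061/EI
  clockwise couple 86 at a = 3.4: M₀a(2L − a)/(2EI) = 1988/EI
  δ_0 = 4049/EI
Tip deflection under a unit load at Y: L³/(3EI) = 204.7/EI.
The prop prevents deflection at Y: R_Y = δ_0/δ_{YY} = 4049/204.7 = 19.78 kN.

R_Y = 19.78 kN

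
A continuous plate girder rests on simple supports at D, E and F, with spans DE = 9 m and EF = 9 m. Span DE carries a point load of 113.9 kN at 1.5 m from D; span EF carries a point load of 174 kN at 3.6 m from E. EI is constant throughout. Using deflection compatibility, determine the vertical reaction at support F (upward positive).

R_F = 48.28 kN

Release continuity at E by inserting a hinge; the redundant is the internal moment M_E. The primary structure is two simply-supported spans DE and EF.
Discontinuity in slope at E on the released structure — sum the simple-span end rotations:
  span DE: point load 113.9 at a = 1.5: Pab(L + a)/(6LEI) = 249.2/EI
  span EF: point load 174 at a = 3.6: Pab(L + b)/(6LEI) = 902/EI
  relative rotation θ_0 = (249.2 + 902)/EI = 1151/EI
A unit hogging moment at E produces rotation L₁/(3EI) + L₂/(3EI) = 6/EI.
Compatibility: M_E·(L₁+L₂)/(3EI) = θ_0, giving M_E = 191.9 kN·m (hogging).
Span EF, ΣM about F: R_E^{EF}·9 = 939.6 + 191.9, so R_E^{EF} = 125.7 kN and R_F = 174 − 125.7 = 48.28 kN.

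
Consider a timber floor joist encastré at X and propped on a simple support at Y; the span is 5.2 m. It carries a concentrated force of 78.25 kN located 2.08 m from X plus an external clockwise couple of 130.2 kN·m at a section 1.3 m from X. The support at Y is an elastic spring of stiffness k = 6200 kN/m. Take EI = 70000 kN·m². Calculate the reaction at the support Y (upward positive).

R_Y = 26.36 kN

Release the roller at Y. Primary structure: cantilever fixed at X.
Downward deflection at the released point Y due to the loads:
  point load 78.25 at a = 2.08: Pa²(3L − a)/(6EI) = 762.8/EI
  clockwise couple 130.2 at a = 1.3: M₀a(2L − a)/(2EI) = 770.1/EI
  δ_0 = 1533/EI
Flexibility coefficient — unit upward force at Y: δ_{YY} = L³/(3EI) = 46.87/EI.
With EI = 70000 kN·m²: δ_0 = 0.0219 m and δ_{YY} = 0.00067 m/kN.
Compatibility — the spring shortens by R_Y/k under the reaction it provides: δ_0 − R_Y·δ_{YY} = R_Y/k. With 1/k = 0.000161 m/kN, R_Y = δ_0 / (δ_{YY} + 1/k) = 0.0219 / (0.00067 + 0.000161) = 26.36 kN.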